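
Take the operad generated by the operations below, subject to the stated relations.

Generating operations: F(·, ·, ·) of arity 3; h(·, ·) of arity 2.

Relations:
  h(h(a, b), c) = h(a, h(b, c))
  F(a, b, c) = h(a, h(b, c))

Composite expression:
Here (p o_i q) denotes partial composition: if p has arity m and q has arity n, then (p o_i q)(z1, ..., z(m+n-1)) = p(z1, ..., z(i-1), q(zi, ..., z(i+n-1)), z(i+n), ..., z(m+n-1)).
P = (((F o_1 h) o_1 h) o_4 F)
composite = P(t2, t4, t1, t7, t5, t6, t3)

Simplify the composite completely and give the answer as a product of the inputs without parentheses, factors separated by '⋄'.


Key point: F is associative — brackets drop, the t-order remains.
h(t2, t4) reduces to t2 ⋄ t4
h(h(t2, t4), t1) reduces to t2 ⋄ t4 ⋄ t1
F(t7, t5, t6) reduces to t7 ⋄ t5 ⋄ t6
F(h(h(t2, t4), t1), F(t7, t5, t6), t3) reduces to t2 ⋄ t4 ⋄ t1 ⋄ t7 ⋄ t5 ⋄ t6 ⋄ t3

t2 ⋄ t4 ⋄ t1 ⋄ t7 ⋄ t5 ⋄ t6 ⋄ t3


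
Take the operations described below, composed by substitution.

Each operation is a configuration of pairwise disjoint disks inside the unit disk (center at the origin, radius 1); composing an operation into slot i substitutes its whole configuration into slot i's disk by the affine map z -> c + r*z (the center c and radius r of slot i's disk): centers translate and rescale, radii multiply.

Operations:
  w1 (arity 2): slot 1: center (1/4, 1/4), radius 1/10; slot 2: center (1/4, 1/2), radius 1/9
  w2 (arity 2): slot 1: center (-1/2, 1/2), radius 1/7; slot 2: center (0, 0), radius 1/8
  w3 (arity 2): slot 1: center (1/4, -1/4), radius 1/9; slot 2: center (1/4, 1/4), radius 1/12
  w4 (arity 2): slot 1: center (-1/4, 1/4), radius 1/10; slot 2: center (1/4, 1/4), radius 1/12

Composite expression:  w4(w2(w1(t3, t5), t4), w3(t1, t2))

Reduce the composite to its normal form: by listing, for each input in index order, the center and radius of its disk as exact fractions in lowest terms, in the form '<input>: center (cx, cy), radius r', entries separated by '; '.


t1: center (13/48, 11/48), radius 1/108; t2: center (13/48, 13/48), radius 1/144; t3: center (-83/280, 17/56), radius 1/700; t4: center (-1/4, 1/4), radius 1/80; t5: center (-83/280, 43/140), radius 1/630

Affine substitution under w4: radii multiply and t-centers shift.
tracing t3 down its 3-map path: center (-83/280, 17/56), radius 1/700
tracing t5 down its 3-map path: center (-83/280, 43/140), radius 1/630
tracing t4 down its 2-map path: center (-1/4, 1/4), radius 1/80
tracing t1 down its 2-map path: center (13/48, 11/48), radius 1/108
tracing t2 down its 2-map path: center (13/48, 13/48), radius 1/144


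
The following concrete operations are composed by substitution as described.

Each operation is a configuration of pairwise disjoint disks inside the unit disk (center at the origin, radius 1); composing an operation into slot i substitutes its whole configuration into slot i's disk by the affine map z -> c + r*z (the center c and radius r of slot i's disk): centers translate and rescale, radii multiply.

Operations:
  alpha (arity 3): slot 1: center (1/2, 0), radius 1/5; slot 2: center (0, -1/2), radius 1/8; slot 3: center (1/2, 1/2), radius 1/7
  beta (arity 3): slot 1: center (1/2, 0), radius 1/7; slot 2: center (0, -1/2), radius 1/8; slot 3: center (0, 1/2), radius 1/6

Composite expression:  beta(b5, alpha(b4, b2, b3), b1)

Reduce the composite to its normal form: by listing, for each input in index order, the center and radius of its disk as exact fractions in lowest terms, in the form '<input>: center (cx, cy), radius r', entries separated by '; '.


b1: center (0, 1/2), radius 1/6; b2: center (0, -9/16), radius 1/64; b3: center (1/16, -7/16), radius 1/56; b4: center (1/16, -1/2), radius 1/40; b5: center (1/2, 0), radius 1/7

Affine substitution under beta: radii multiply and b-centers shift.
b5: after 1 affine step, its disk has center (1/2, 0), radius 1/7
b4: after 2 affine steps, its disk has center (1/16, -1/2), radius 1/40
b2: after 2 affine steps, its disk has center (0, -9/16), radius 1/64
b3: after 2 affine steps, its disk has center (1/16, -7/16), radius 1/56
b1: after 1 affine step, its disk has center (0, 1/2), radius 1/6


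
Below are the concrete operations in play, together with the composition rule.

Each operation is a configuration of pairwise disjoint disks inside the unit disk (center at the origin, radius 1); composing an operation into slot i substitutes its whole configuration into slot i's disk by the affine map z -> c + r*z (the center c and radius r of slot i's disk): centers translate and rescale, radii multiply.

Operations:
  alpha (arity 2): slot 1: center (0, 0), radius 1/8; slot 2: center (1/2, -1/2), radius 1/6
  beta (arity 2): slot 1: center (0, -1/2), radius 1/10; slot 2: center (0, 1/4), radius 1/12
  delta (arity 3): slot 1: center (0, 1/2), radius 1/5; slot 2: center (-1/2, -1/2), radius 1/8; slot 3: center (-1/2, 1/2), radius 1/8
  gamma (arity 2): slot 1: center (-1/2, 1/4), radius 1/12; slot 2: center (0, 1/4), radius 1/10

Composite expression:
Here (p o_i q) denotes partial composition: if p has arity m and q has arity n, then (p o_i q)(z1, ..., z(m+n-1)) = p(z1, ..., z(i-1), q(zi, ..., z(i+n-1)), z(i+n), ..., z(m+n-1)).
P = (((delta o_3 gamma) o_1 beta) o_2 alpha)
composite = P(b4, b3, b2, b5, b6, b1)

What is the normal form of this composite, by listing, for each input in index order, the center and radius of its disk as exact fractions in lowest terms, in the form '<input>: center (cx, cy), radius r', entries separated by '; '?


b1: center (-1/2, 17/32), radius 1/80; b2: center (1/120, 13/24), radius 1/360; b3: center (0, 11/20), radius 1/480; b4: center (0, 2/5), radius 1/50; b5: center (-1/2, -1/2), radius 1/8; b6: center (-9/16, 17/32), radius 1/96

Follow each b-input down from delta: c' goes to c + r*c', radius to r*r'.
tracing b4 down its 2-map path: center (0, 2/5), radius 1/50
tracing b3 down its 3-map path: center (0, 11/20), radius 1/480
tracing b2 down its 3-map path: center (1/120, 13/24), radius 1/360
tracing b5 down its 1-map path: center (-1/2, -1/2), radius 1/8
tracing b6 down its 2-map path: center (-9/16, 17/32), radius 1/96
tracing b1 down its 2-map path: center (-1/2, 17/32), radius 1/80


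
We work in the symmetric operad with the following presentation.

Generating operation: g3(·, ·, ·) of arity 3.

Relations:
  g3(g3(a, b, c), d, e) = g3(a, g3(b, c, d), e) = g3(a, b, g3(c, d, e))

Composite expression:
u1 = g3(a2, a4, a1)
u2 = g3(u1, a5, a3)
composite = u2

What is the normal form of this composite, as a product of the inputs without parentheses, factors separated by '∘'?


a2 ∘ a4 ∘ a1 ∘ a5 ∘ a3

Under associativity of g3, the answer is the a's in reading order.
g3(a2, a4, a1) reduces to a2 ∘ a4 ∘ a1
g3(g3(a2, a4, a1), a5, a3) reduces to a2 ∘ a4 ∘ a1 ∘ a5 ∘ a3


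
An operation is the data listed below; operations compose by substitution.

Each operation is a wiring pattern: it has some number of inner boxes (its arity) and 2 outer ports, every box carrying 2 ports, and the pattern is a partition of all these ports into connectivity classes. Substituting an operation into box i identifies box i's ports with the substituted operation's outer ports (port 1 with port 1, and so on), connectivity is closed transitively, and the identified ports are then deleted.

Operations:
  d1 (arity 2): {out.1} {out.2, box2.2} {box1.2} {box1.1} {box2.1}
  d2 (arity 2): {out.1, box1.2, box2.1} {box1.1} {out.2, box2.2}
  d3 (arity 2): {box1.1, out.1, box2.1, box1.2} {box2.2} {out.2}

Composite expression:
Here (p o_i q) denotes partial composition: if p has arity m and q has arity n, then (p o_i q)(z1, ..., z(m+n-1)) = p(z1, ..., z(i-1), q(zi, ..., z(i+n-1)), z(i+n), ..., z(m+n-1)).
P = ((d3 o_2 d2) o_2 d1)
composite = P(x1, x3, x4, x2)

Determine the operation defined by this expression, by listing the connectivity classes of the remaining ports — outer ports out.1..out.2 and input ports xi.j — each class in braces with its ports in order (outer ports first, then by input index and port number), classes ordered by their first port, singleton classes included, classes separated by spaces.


{out.1, x1.1, x1.2, x2.1, x4.2} {out.2} {x2.2} {x3.1} {x3.2} {x4.1}

Substituting into d3 glues patterns; closure does the rest.
through d1, on inputs (x3, x4): {out.1} {out.2, x4.2} {x3.1} {x3.2} {x4.1} (out.j = stage outer ports)
through d2, on inputs (x3, x4, x2): {out.1, x2.1, x4.2} {out.2, x2.2} {x3.1} {x3.2} {x4.1} (out.j = stage outer ports)
through d3, on inputs (x1, x3, x4, x2): {out.1, x1.1, x1.2, x2.1, x4.2} {out.2} {x2.2} {x3.1} {x3.2} {x4.1} (out.j = stage outer ports)


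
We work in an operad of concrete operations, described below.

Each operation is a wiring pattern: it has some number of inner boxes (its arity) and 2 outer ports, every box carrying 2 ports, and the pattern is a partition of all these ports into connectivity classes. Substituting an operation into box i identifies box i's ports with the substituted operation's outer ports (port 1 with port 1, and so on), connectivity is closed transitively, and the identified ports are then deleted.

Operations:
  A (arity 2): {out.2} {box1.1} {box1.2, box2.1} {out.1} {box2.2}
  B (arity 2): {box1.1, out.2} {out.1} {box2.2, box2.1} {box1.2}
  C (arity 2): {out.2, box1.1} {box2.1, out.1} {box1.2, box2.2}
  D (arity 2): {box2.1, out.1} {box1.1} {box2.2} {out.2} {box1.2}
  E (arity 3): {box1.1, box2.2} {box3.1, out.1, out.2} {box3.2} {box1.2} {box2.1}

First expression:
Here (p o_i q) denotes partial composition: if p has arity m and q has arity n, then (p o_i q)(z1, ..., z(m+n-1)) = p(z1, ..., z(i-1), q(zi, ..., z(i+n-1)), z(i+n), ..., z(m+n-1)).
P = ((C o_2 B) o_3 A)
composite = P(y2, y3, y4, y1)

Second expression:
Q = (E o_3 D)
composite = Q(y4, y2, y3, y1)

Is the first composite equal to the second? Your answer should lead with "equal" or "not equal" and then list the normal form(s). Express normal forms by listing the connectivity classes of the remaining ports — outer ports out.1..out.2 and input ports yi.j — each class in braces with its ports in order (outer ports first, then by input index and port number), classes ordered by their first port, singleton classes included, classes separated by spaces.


not equal; first: {out.1} {out.2, y2.1} {y1.1, y4.2} {y1.2} {y2.2, y3.1} {y3.2} {y4.1}; second: {out.1, out.2, y1.1} {y1.2} {y2.1} {y2.2, y4.1} {y3.1} {y3.2} {y4.2}


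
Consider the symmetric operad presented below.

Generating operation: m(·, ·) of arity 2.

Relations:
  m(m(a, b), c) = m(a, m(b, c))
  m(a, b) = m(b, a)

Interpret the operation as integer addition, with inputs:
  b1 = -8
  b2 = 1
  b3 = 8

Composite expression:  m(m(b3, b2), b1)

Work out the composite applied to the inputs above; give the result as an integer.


1

m(b3, b2) = 9
m(m(b3, b2), b1) = 1


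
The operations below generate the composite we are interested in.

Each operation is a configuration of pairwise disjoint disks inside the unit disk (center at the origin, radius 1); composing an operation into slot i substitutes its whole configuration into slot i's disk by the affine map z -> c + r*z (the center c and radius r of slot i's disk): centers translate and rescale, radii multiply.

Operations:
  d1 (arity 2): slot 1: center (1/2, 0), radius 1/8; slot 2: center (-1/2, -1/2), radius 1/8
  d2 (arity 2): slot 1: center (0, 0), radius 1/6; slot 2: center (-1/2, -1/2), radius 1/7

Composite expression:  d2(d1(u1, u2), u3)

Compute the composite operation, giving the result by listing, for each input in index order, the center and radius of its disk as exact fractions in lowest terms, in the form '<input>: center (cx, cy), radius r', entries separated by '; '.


u1: center (1/12, 0), radius 1/48; u2: center (-1/12, -1/12), radius 1/48; u3: center (-1/2, -1/2), radius 1/7


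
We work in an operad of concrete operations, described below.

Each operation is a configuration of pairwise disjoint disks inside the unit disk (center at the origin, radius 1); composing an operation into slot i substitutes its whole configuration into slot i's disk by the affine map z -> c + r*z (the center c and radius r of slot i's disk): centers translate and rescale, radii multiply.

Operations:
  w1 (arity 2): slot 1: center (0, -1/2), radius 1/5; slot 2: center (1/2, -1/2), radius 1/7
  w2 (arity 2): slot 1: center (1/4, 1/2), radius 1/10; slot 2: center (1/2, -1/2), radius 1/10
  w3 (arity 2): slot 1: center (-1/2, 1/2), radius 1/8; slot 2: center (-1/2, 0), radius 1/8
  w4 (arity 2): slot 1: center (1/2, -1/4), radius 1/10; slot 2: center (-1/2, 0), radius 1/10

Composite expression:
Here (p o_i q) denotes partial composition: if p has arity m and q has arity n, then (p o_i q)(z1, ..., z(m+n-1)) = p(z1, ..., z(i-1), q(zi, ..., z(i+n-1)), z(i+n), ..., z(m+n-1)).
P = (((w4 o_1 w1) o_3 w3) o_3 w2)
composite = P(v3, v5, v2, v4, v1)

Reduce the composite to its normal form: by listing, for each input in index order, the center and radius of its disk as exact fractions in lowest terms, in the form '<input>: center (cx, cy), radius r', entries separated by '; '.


v1: center (-11/20, 0), radius 1/80; v2: center (-35/64, 9/160), radius 1/800; v3: center (1/2, -3/10), radius 1/50; v4: center (-87/160, 7/160), radius 1/800; v5: center (11/20, -3/10), radius 1/70

Each v-disk chains the slot maps above it in w4; radii multiply.
v3: after 2 affine steps, its disk has center (1/2, -3/10), radius 1/50
v5: after 2 affine steps, its disk has center (11/20, -3/10), radius 1/70
v2: after 3 affine steps, its disk has center (-35/64, 9/160), radius 1/800
v4: after 3 affine steps, its disk has center (-87/160, 7/160), radius 1/800
v1: after 2 affine steps, its disk has center (-11/20, 0), radius 1/80


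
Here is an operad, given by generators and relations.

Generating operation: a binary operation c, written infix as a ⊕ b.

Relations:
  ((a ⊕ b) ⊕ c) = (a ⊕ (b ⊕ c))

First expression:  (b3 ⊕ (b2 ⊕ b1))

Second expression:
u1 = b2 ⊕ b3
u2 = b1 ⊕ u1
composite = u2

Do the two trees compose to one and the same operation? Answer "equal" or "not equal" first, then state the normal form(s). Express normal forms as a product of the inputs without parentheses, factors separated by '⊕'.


not equal; first: b3 ⊕ b2 ⊕ b1; second: b1 ⊕ b2 ⊕ b3

The first expression reduces to b3 ⊕ b2 ⊕ b1
The second expression reduces to b1 ⊕ b2 ⊕ b3
Distinct normal forms: not equal.


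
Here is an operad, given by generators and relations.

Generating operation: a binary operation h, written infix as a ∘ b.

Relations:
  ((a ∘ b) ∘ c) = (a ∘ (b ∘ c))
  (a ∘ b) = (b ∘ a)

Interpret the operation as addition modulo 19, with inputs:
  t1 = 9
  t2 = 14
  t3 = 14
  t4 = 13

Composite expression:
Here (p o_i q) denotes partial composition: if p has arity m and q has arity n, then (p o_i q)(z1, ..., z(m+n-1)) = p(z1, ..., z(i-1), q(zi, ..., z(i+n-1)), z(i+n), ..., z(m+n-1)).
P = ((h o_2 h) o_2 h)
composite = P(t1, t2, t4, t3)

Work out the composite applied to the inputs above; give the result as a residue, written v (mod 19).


12 (mod 19)


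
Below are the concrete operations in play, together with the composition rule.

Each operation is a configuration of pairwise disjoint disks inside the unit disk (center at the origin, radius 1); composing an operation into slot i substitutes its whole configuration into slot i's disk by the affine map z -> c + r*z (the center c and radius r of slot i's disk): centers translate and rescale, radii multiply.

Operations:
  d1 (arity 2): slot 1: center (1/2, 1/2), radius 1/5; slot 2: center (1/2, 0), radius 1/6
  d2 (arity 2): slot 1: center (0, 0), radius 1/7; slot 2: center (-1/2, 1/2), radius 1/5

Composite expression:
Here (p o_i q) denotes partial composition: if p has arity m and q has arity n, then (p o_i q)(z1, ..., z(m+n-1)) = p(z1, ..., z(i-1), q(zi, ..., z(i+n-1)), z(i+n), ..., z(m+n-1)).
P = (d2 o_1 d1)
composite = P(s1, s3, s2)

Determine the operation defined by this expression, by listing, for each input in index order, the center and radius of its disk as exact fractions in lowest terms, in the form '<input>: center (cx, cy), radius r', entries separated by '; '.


Below d2, radii multiply path by path; the s-disk centers shift.
s1 passes through 2 substitutions, ending at center (1/14, 1/14), radius 1/35
s3 passes through 2 substitutions, ending at center (1/14, 0), radius 1/42
s2 passes through 1 substitution, ending at center (-1/2, 1/2), radius 1/5

s1: center (1/14, 1/14), radius 1/35; s2: center (-1/2, 1/2), radius 1/5; s3: center (1/14, 0), radius 1/42


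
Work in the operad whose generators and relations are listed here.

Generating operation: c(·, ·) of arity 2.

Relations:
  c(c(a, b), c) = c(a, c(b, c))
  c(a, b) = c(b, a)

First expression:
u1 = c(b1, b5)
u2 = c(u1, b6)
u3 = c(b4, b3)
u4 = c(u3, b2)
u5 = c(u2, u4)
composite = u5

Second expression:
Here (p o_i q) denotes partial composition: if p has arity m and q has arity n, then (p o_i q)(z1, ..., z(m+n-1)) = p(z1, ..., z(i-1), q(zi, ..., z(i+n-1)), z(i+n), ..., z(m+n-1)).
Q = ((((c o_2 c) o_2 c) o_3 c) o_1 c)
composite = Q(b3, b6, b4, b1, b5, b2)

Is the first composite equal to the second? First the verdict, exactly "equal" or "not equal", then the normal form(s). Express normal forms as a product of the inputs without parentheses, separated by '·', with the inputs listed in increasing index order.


equal: each reduces to b1 · b2 · b3 · b4 · b5 · b6

Normal form of the first expression: b1 · b2 · b3 · b4 · b5 · b6
Normal form of the second expression: b1 · b2 · b3 · b4 · b5 · b6
Both agree, so they are equal.


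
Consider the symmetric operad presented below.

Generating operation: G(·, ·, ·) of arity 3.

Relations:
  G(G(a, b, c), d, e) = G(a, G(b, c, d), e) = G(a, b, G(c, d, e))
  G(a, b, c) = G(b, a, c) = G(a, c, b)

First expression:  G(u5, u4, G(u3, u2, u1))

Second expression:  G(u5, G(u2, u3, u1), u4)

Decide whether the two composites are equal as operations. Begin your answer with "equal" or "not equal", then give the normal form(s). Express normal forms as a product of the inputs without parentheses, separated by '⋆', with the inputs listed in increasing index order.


equal: each reduces to u1 ⋆ u2 ⋆ u3 ⋆ u4 ⋆ u5

In normal form, the first expression is u1 ⋆ u2 ⋆ u3 ⋆ u4 ⋆ u5
In normal form, the second expression is u1 ⋆ u2 ⋆ u3 ⋆ u4 ⋆ u5
Same normal form: equal.


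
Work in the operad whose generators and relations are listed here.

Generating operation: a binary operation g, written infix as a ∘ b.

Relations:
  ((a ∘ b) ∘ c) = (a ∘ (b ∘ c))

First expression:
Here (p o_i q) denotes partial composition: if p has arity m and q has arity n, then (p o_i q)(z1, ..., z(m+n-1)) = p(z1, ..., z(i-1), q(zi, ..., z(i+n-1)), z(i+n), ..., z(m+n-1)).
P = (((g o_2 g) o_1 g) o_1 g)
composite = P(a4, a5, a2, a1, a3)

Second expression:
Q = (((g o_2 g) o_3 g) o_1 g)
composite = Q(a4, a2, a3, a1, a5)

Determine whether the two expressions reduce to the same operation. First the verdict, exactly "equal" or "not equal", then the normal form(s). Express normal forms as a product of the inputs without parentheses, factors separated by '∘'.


not equal; the first gives a4 ∘ a5 ∘ a2 ∘ a1 ∘ a3 and the second a4 ∘ a2 ∘ a3 ∘ a1 ∘ a5

In normal form, the first expression is a4 ∘ a5 ∘ a2 ∘ a1 ∘ a3
In normal form, the second expression is a4 ∘ a2 ∘ a3 ∘ a1 ∘ a5
They disagree, so not equal.


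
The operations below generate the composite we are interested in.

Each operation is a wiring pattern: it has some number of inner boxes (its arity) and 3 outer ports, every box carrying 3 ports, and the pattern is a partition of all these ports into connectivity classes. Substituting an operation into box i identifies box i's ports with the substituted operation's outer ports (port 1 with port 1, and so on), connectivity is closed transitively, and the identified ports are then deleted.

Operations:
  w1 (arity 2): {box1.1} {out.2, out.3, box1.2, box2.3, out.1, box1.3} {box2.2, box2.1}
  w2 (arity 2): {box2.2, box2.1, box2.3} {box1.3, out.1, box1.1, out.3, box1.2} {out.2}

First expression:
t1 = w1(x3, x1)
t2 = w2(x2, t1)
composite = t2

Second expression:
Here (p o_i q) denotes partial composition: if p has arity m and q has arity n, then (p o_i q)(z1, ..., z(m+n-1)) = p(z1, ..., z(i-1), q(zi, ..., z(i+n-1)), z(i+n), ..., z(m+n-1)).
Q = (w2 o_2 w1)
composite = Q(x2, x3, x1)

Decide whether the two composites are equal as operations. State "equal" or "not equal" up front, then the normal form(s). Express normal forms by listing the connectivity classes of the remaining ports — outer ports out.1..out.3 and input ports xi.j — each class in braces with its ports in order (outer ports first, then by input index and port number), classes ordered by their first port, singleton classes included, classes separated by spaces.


Reducing the first expression gives {out.1, out.3, x2.1, x2.2, x2.3} {out.2} {x1.1, x1.2} {x1.3, x3.2, x3.3} {x3.1}
Reducing the second expression gives {out.1, out.3, x2.1, x2.2, x2.3} {out.2} {x1.1, x1.2} {x1.3, x3.2, x3.3} {x3.1}
Identical normal forms: equal.

equal; the common form is {out.1, out.3, x2.1, x2.2, x2.3} {out.2} {x1.1, x1.2} {x1.3, x3.2, x3.3} {x3.1}


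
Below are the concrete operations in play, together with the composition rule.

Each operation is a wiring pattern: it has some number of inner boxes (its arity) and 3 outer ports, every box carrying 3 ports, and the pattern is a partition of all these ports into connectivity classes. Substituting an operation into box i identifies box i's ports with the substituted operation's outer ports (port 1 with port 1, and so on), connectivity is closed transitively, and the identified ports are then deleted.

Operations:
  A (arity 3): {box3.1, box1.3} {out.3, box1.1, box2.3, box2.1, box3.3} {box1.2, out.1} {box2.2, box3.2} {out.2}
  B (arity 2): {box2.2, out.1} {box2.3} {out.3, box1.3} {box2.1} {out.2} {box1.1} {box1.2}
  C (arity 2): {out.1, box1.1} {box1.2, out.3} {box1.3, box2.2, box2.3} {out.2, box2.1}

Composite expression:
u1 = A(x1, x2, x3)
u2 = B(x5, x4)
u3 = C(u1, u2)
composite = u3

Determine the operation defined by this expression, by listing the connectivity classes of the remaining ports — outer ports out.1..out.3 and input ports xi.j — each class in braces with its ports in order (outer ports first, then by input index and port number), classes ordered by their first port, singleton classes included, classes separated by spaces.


{out.1, x1.2} {out.2, x4.2} {out.3} {x1.1, x2.1, x2.3, x3.3, x5.3} {x1.3, x3.1} {x2.2, x3.2} {x4.1} {x4.3} {x5.1} {x5.2}

After gluing at C, chains via deleted ports link the x-ports.
stage A: inputs (x1, x2, x3), connectivity {out.1, x1.2} {out.2} {out.3, x1.1, x2.1, x2.3, x3.3} {x1.3, x3.1} {x2.2, x3.2}, out.j its boundary
stage B: inputs (x5, x4), connectivity {out.1, x4.2} {out.2} {out.3, x5.3} {x4.1} {x4.3} {x5.1} {x5.2}, out.j its boundary
stage C: inputs (x1, x2, x3, x5, x4), connectivity {out.1, x1.2} {out.2, x4.2} {out.3} {x1.1, x2.1, x2.3, x3.3, x5.3} {x1.3, x3.1} {x2.2, x3.2} {x4.1} {x4.3} {x5.1} {x5.2}, out.j its boundary


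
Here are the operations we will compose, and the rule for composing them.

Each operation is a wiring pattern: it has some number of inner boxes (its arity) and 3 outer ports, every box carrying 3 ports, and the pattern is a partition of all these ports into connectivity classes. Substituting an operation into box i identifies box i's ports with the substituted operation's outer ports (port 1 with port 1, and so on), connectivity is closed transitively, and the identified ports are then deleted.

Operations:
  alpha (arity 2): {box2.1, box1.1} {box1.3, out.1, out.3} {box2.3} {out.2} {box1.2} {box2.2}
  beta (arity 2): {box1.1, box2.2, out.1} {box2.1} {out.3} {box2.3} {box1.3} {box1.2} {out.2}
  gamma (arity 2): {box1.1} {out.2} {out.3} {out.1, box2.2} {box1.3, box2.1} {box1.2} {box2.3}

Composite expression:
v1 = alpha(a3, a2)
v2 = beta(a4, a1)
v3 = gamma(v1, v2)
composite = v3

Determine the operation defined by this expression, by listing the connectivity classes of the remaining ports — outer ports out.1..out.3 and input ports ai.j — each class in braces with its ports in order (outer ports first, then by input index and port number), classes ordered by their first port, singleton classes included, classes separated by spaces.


{out.1} {out.2} {out.3} {a1.1} {a1.2, a3.3, a4.1} {a1.3} {a2.1, a3.1} {a2.2} {a2.3} {a3.2} {a4.2} {a4.3}


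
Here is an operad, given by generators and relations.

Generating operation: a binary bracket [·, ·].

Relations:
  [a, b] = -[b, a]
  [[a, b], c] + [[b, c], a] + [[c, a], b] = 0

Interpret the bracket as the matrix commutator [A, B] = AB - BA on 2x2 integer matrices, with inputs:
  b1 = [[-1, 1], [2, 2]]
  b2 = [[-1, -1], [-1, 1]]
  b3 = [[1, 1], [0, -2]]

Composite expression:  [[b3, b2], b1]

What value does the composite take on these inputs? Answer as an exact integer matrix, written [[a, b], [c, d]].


[[-5, -5], [-5, 5]]

[b3, b2] = [[-1, -1], [3, 1]]
[[b3, b2], b1] = [[-5, -5], [-5, 5]]


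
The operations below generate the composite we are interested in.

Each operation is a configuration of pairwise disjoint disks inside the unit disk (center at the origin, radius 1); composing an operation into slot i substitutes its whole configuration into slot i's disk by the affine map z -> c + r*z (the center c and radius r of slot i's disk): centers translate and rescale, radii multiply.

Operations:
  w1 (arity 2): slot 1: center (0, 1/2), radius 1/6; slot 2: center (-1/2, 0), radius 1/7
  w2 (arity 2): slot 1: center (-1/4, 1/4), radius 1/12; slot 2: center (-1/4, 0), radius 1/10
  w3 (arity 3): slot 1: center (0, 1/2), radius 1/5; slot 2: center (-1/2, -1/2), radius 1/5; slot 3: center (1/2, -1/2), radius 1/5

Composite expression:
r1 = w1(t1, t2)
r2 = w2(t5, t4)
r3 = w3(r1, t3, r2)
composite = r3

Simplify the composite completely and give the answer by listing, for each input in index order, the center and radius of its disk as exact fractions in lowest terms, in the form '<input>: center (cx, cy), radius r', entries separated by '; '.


t1: center (0, 3/5), radius 1/30; t2: center (-1/10, 1/2), radius 1/35; t3: center (-1/2, -1/2), radius 1/5; t4: center (9/20, -1/2), radius 1/50; t5: center (9/20, -9/20), radius 1/60

Each t-disk chains the slot maps above it in w3; radii multiply.
input t1: composing its 2 substitution steps yields center (0, 3/5), radius 1/30
input t2: composing its 2 substitution steps yields center (-1/10, 1/2), radius 1/35
input t3: composing its 1 substitution step yields center (-1/2, -1/2), radius 1/5
input t5: composing its 2 substitution steps yields center (9/20, -9/20), radius 1/60
input t4: composing its 2 substitution steps yields center (9/20, -1/2), radius 1/50


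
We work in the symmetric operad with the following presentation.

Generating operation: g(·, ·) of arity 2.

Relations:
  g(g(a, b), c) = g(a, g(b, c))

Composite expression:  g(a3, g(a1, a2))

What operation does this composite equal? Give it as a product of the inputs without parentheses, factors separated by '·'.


a3 · a1 · a2

The g-tree's shape is irrelevant; the a-reading-order decides.
g(a1, a2) unparenthesizes to a1 · a2
g(a3, g(a1, a2)) unparenthesizes to a3 · a1 · a2


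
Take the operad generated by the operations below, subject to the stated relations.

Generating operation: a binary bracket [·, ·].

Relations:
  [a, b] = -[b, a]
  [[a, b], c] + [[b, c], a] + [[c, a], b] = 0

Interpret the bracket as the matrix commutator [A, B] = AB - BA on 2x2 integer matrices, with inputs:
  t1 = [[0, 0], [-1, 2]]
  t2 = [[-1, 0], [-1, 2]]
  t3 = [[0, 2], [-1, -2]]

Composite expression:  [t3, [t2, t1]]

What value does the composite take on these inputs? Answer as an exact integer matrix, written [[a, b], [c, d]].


[[-2, 0], [2, 2]]

[t2, t1] = [[0, 0], [-1, 0]]
[t3, [t2, t1]] = [[-2, 0], [2, 2]]


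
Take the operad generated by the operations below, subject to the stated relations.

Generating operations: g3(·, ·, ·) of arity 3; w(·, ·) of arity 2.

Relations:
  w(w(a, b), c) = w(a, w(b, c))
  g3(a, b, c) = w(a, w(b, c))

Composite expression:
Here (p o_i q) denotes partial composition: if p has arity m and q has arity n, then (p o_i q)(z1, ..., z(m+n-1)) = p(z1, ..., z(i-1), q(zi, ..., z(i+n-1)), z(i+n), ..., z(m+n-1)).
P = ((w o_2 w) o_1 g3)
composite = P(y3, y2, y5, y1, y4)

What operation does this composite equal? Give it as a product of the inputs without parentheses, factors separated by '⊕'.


y3 ⊕ y2 ⊕ y5 ⊕ y1 ⊕ y4

The w-tree's shape is irrelevant; the y-reading-order decides.
g3(y3, y2, y5) unparenthesizes to y3 ⊕ y2 ⊕ y5
w(y1, y4) unparenthesizes to y1 ⊕ y4
w(g3(y3, y2, y5), w(y1, y4)) unparenthesizes to y3 ⊕ y2 ⊕ y5 ⊕ y1 ⊕ y4


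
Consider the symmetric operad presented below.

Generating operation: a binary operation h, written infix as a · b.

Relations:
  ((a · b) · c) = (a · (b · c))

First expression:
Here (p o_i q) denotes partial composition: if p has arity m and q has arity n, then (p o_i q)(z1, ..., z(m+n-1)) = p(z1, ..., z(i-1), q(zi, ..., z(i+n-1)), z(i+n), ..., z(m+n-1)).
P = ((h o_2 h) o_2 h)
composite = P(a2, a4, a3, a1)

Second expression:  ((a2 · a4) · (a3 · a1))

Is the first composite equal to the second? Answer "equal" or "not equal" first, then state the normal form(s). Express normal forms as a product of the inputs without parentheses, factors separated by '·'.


The first expression reduces to a2 · a4 · a3 · a1
The second expression reduces to a2 · a4 · a3 · a1
Identical normal forms: equal.

equal; the common form is a2 · a4 · a3 · a1


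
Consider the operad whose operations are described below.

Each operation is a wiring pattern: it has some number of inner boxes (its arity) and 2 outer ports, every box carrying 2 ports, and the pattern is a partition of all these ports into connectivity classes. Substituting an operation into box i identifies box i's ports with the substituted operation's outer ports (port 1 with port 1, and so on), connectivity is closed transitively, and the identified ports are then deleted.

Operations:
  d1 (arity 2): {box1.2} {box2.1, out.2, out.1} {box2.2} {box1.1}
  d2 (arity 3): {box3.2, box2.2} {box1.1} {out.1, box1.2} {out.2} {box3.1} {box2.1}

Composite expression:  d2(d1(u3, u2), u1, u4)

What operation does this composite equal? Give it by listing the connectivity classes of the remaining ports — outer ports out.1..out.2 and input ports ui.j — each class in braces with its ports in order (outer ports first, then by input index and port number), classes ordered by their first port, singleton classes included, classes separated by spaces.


{out.1, u2.1} {out.2} {u1.1} {u1.2, u4.2} {u2.2} {u3.1} {u3.2} {u4.1}

Substituting into d2 glues patterns; closure does the rest.
composing d1 on (u3, u2), with out.j its own outer ports: {out.1, out.2, u2.1} {u2.2} {u3.1} {u3.2}
composing d2 on (u3, u2, u1, u4), with out.j its own outer ports: {out.1, u2.1} {out.2} {u1.1} {u1.2, u4.2} {u2.2} {u3.1} {u3.2} {u4.1}


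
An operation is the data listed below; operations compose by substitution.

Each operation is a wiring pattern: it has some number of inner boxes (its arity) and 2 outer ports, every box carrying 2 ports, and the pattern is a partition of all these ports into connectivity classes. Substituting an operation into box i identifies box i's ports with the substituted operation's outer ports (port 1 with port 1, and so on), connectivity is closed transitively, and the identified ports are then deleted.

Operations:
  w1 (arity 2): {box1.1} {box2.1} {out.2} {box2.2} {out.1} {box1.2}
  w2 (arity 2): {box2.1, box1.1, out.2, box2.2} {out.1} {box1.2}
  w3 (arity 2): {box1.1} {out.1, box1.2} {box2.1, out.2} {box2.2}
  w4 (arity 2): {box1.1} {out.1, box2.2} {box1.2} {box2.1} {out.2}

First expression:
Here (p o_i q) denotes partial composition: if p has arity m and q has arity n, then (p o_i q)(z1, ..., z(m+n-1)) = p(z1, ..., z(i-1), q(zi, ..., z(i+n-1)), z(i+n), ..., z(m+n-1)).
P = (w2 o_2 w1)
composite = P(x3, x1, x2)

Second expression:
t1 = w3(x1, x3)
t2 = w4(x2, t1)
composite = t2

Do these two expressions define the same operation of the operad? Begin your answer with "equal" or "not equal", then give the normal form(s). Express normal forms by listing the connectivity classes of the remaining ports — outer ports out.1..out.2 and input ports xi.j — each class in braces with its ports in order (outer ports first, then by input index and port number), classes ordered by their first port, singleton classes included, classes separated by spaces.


not equal — first {out.1} {out.2, x3.1} {x1.1} {x1.2} {x2.1} {x2.2} {x3.2}, second {out.1, x3.1} {out.2} {x1.1} {x1.2} {x2.1} {x2.2} {x3.2}

The first composite normalizes to {out.1} {out.2, x3.1} {x1.1} {x1.2} {x2.1} {x2.2} {x3.2}
The second composite normalizes to {out.1, x3.1} {out.2} {x1.1} {x1.2} {x2.1} {x2.2} {x3.2}
No match — not equal.


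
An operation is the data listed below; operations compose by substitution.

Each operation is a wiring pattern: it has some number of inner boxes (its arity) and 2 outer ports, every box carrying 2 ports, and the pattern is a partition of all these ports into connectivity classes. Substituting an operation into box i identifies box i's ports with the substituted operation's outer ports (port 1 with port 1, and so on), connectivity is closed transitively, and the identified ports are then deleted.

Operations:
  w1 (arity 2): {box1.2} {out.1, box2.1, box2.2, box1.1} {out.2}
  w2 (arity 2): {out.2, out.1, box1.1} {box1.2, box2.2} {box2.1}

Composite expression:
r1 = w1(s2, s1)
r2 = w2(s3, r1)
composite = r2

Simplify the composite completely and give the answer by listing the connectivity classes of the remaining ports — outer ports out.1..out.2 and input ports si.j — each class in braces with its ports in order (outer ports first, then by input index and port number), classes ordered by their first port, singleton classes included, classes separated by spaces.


Connectivity passes through glued w2-boundaries; trace each wire chain.
through w1, on inputs (s2, s1): {out.1, s1.1, s1.2, s2.1} {out.2} {s2.2} (out.j = stage outer ports)
through w2, on inputs (s3, s2, s1): {out.1, out.2, s3.1} {s1.1, s1.2, s2.1} {s2.2} {s3.2} (out.j = stage outer ports)

{out.1, out.2, s3.1} {s1.1, s1.2, s2.1} {s2.2} {s3.2}


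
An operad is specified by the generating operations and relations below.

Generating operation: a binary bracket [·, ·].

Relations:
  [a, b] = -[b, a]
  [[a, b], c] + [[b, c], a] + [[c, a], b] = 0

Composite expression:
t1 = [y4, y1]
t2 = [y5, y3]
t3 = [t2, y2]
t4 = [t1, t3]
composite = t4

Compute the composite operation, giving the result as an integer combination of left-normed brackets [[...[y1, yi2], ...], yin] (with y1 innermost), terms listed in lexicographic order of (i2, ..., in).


-[[[[y1, y4], y2], y3], y5] + [[[[y1, y4], y2], y5], y3] + [[[[y1, y4], y3], y5], y2] - [[[[y1, y4], y5], y3], y2]


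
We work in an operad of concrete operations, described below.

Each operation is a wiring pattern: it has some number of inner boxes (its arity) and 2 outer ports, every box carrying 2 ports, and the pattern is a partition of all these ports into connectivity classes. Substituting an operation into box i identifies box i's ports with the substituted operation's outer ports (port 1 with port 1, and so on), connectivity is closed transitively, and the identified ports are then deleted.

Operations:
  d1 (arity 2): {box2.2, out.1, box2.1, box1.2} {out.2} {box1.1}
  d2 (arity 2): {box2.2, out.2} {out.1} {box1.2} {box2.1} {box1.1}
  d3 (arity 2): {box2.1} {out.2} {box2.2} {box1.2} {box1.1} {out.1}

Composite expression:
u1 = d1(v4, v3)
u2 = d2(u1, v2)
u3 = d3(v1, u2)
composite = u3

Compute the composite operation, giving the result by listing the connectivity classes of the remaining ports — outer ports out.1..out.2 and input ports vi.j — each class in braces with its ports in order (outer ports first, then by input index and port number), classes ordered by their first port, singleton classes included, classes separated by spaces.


{out.1} {out.2} {v1.1} {v1.2} {v2.1} {v2.2} {v3.1, v3.2, v4.2} {v4.1}


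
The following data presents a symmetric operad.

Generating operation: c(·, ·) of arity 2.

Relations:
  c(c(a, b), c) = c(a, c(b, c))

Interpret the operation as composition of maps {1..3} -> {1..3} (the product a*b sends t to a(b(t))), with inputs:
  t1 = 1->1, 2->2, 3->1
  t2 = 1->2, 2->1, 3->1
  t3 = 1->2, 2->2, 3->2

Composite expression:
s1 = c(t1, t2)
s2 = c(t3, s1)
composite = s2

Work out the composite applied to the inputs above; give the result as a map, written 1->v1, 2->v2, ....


c(t1, t2) = 1->2, 2->1, 3->1
c(t3, c(t1, t2)) = 1->2, 2->2, 3->2

1->2, 2->2, 3->2


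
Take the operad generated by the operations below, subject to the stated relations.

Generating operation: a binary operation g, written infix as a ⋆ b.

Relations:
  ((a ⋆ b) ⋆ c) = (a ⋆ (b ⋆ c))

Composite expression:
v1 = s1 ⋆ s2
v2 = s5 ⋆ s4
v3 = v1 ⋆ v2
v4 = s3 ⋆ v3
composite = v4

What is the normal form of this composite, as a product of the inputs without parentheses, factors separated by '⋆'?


s3 ⋆ s1 ⋆ s2 ⋆ s5 ⋆ s4

Under associativity of g, the answer is the s's in reading order.
(s1 ⋆ s2) collapses to s1 ⋆ s2
(s5 ⋆ s4) collapses to s5 ⋆ s4
((s1 ⋆ s2) ⋆ (s5 ⋆ s4)) collapses to s1 ⋆ s2 ⋆ s5 ⋆ s4
(s3 ⋆ ((s1 ⋆ s2) ⋆ (s5 ⋆ s4))) collapses to s3 ⋆ s1 ⋆ s2 ⋆ s5 ⋆ s4


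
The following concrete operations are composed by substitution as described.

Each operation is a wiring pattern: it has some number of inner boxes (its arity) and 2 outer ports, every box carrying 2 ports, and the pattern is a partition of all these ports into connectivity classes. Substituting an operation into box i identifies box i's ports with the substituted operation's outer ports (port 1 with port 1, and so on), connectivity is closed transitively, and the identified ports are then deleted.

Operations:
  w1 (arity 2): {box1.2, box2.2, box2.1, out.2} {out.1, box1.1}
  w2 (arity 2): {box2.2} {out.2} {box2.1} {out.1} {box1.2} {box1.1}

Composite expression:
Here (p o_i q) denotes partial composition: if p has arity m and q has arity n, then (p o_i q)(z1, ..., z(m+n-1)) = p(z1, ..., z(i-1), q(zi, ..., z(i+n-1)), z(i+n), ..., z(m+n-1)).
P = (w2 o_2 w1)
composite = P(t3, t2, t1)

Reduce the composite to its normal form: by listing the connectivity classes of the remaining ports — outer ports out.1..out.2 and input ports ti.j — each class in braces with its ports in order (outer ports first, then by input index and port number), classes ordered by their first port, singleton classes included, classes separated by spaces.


{out.1} {out.2} {t1.1, t1.2, t2.2} {t2.1} {t3.1} {t3.2}

After gluing at w2, chains via deleted ports link the t-ports.
w1 over (t2, t1) gives {out.1, t2.1} {out.2, t1.1, t1.2, t2.2}, out.j being that stage's outer ports
w2 over (t3, t2, t1) gives {out.1} {out.2} {t1.1, t1.2, t2.2} {t2.1} {t3.1} {t3.2}, out.j being that stage's outer ports


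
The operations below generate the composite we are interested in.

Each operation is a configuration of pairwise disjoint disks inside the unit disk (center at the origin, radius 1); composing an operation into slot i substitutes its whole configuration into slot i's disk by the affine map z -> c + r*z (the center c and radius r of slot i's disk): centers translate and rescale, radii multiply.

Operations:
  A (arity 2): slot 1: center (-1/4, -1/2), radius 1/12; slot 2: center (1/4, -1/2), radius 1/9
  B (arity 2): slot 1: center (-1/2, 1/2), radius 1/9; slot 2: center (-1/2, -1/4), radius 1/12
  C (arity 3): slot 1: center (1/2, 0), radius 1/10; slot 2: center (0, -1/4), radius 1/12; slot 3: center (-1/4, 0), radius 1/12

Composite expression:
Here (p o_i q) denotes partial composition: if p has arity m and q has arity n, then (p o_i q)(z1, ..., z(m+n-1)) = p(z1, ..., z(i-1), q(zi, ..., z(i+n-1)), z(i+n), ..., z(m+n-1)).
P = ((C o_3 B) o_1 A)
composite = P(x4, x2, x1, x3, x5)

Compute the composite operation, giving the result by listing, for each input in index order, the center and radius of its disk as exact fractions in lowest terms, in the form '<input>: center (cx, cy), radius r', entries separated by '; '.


x1: center (0, -1/4), radius 1/12; x2: center (21/40, -1/20), radius 1/90; x3: center (-7/24, 1/24), radius 1/108; x4: center (19/40, -1/20), radius 1/120; x5: center (-7/24, -1/48), radius 1/144
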